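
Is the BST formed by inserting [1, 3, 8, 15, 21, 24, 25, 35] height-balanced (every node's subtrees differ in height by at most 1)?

Tree (level-order array): [1, None, 3, None, 8, None, 15, None, 21, None, 24, None, 25, None, 35]
Definition: a tree is height-balanced if, at every node, |h(left) - h(right)| <= 1 (empty subtree has height -1).
Bottom-up per-node check:
  node 35: h_left=-1, h_right=-1, diff=0 [OK], height=0
  node 25: h_left=-1, h_right=0, diff=1 [OK], height=1
  node 24: h_left=-1, h_right=1, diff=2 [FAIL (|-1-1|=2 > 1)], height=2
  node 21: h_left=-1, h_right=2, diff=3 [FAIL (|-1-2|=3 > 1)], height=3
  node 15: h_left=-1, h_right=3, diff=4 [FAIL (|-1-3|=4 > 1)], height=4
  node 8: h_left=-1, h_right=4, diff=5 [FAIL (|-1-4|=5 > 1)], height=5
  node 3: h_left=-1, h_right=5, diff=6 [FAIL (|-1-5|=6 > 1)], height=6
  node 1: h_left=-1, h_right=6, diff=7 [FAIL (|-1-6|=7 > 1)], height=7
Node 24 violates the condition: |-1 - 1| = 2 > 1.
Result: Not balanced


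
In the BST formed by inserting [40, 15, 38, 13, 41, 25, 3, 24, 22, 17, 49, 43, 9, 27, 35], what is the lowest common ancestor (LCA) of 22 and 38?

Tree insertion order: [40, 15, 38, 13, 41, 25, 3, 24, 22, 17, 49, 43, 9, 27, 35]
Tree (level-order array): [40, 15, 41, 13, 38, None, 49, 3, None, 25, None, 43, None, None, 9, 24, 27, None, None, None, None, 22, None, None, 35, 17]
In a BST, the LCA of p=22, q=38 is the first node v on the
root-to-leaf path with p <= v <= q (go left if both < v, right if both > v).
Walk from root:
  at 40: both 22 and 38 < 40, go left
  at 15: both 22 and 38 > 15, go right
  at 38: 22 <= 38 <= 38, this is the LCA
LCA = 38


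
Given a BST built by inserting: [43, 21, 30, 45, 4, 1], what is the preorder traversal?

Tree insertion order: [43, 21, 30, 45, 4, 1]
Tree (level-order array): [43, 21, 45, 4, 30, None, None, 1]
Preorder traversal: [43, 21, 4, 1, 30, 45]


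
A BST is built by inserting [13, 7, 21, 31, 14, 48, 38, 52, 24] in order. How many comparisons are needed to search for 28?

Search path for 28: 13 -> 21 -> 31 -> 24
Found: False
Comparisons: 4


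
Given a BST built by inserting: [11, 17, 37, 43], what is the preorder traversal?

Tree insertion order: [11, 17, 37, 43]
Tree (level-order array): [11, None, 17, None, 37, None, 43]
Preorder traversal: [11, 17, 37, 43]


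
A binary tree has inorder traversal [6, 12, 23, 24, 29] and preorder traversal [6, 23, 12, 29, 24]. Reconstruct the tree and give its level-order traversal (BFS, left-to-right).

Inorder:  [6, 12, 23, 24, 29]
Preorder: [6, 23, 12, 29, 24]
Algorithm: preorder visits root first, so consume preorder in order;
for each root, split the current inorder slice at that value into
left-subtree inorder and right-subtree inorder, then recurse.
Recursive splits:
  root=6; inorder splits into left=[], right=[12, 23, 24, 29]
  root=23; inorder splits into left=[12], right=[24, 29]
  root=12; inorder splits into left=[], right=[]
  root=29; inorder splits into left=[24], right=[]
  root=24; inorder splits into left=[], right=[]
Reconstructed level-order: [6, 23, 12, 29, 24]


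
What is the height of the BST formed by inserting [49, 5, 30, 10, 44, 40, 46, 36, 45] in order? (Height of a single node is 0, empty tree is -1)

Insertion order: [49, 5, 30, 10, 44, 40, 46, 36, 45]
Tree (level-order array): [49, 5, None, None, 30, 10, 44, None, None, 40, 46, 36, None, 45]
Compute height bottom-up (empty subtree = -1):
  height(10) = 1 + max(-1, -1) = 0
  height(36) = 1 + max(-1, -1) = 0
  height(40) = 1 + max(0, -1) = 1
  height(45) = 1 + max(-1, -1) = 0
  height(46) = 1 + max(0, -1) = 1
  height(44) = 1 + max(1, 1) = 2
  height(30) = 1 + max(0, 2) = 3
  height(5) = 1 + max(-1, 3) = 4
  height(49) = 1 + max(4, -1) = 5
Height = 5


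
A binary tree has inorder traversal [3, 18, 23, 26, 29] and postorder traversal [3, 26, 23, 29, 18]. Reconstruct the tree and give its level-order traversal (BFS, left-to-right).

Inorder:   [3, 18, 23, 26, 29]
Postorder: [3, 26, 23, 29, 18]
Algorithm: postorder visits root last, so walk postorder right-to-left;
each value is the root of the current inorder slice — split it at that
value, recurse on the right subtree first, then the left.
Recursive splits:
  root=18; inorder splits into left=[3], right=[23, 26, 29]
  root=29; inorder splits into left=[23, 26], right=[]
  root=23; inorder splits into left=[], right=[26]
  root=26; inorder splits into left=[], right=[]
  root=3; inorder splits into left=[], right=[]
Reconstructed level-order: [18, 3, 29, 23, 26]


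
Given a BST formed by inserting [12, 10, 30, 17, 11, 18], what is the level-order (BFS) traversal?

Tree insertion order: [12, 10, 30, 17, 11, 18]
Tree (level-order array): [12, 10, 30, None, 11, 17, None, None, None, None, 18]
BFS from the root, enqueuing left then right child of each popped node:
  queue [12] -> pop 12, enqueue [10, 30], visited so far: [12]
  queue [10, 30] -> pop 10, enqueue [11], visited so far: [12, 10]
  queue [30, 11] -> pop 30, enqueue [17], visited so far: [12, 10, 30]
  queue [11, 17] -> pop 11, enqueue [none], visited so far: [12, 10, 30, 11]
  queue [17] -> pop 17, enqueue [18], visited so far: [12, 10, 30, 11, 17]
  queue [18] -> pop 18, enqueue [none], visited so far: [12, 10, 30, 11, 17, 18]
Result: [12, 10, 30, 11, 17, 18]


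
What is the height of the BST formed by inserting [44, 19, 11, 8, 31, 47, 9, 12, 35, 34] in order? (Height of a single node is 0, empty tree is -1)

Insertion order: [44, 19, 11, 8, 31, 47, 9, 12, 35, 34]
Tree (level-order array): [44, 19, 47, 11, 31, None, None, 8, 12, None, 35, None, 9, None, None, 34]
Compute height bottom-up (empty subtree = -1):
  height(9) = 1 + max(-1, -1) = 0
  height(8) = 1 + max(-1, 0) = 1
  height(12) = 1 + max(-1, -1) = 0
  height(11) = 1 + max(1, 0) = 2
  height(34) = 1 + max(-1, -1) = 0
  height(35) = 1 + max(0, -1) = 1
  height(31) = 1 + max(-1, 1) = 2
  height(19) = 1 + max(2, 2) = 3
  height(47) = 1 + max(-1, -1) = 0
  height(44) = 1 + max(3, 0) = 4
Height = 4


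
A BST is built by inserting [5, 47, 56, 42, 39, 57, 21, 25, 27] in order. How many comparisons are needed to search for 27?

Search path for 27: 5 -> 47 -> 42 -> 39 -> 21 -> 25 -> 27
Found: True
Comparisons: 7


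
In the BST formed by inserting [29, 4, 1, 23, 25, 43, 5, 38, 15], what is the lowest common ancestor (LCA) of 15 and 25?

Tree insertion order: [29, 4, 1, 23, 25, 43, 5, 38, 15]
Tree (level-order array): [29, 4, 43, 1, 23, 38, None, None, None, 5, 25, None, None, None, 15]
In a BST, the LCA of p=15, q=25 is the first node v on the
root-to-leaf path with p <= v <= q (go left if both < v, right if both > v).
Walk from root:
  at 29: both 15 and 25 < 29, go left
  at 4: both 15 and 25 > 4, go right
  at 23: 15 <= 23 <= 25, this is the LCA
LCA = 23


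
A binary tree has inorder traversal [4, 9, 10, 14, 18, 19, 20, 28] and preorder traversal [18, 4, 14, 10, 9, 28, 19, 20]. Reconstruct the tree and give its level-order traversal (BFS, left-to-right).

Inorder:  [4, 9, 10, 14, 18, 19, 20, 28]
Preorder: [18, 4, 14, 10, 9, 28, 19, 20]
Algorithm: preorder visits root first, so consume preorder in order;
for each root, split the current inorder slice at that value into
left-subtree inorder and right-subtree inorder, then recurse.
Recursive splits:
  root=18; inorder splits into left=[4, 9, 10, 14], right=[19, 20, 28]
  root=4; inorder splits into left=[], right=[9, 10, 14]
  root=14; inorder splits into left=[9, 10], right=[]
  root=10; inorder splits into left=[9], right=[]
  root=9; inorder splits into left=[], right=[]
  root=28; inorder splits into left=[19, 20], right=[]
  root=19; inorder splits into left=[], right=[20]
  root=20; inorder splits into left=[], right=[]
Reconstructed level-order: [18, 4, 28, 14, 19, 10, 20, 9]


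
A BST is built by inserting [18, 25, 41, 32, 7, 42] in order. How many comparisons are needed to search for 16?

Search path for 16: 18 -> 7
Found: False
Comparisons: 2


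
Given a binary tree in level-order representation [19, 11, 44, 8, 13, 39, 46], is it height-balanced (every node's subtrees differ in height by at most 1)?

Tree (level-order array): [19, 11, 44, 8, 13, 39, 46]
Definition: a tree is height-balanced if, at every node, |h(left) - h(right)| <= 1 (empty subtree has height -1).
Bottom-up per-node check:
  node 8: h_left=-1, h_right=-1, diff=0 [OK], height=0
  node 13: h_left=-1, h_right=-1, diff=0 [OK], height=0
  node 11: h_left=0, h_right=0, diff=0 [OK], height=1
  node 39: h_left=-1, h_right=-1, diff=0 [OK], height=0
  node 46: h_left=-1, h_right=-1, diff=0 [OK], height=0
  node 44: h_left=0, h_right=0, diff=0 [OK], height=1
  node 19: h_left=1, h_right=1, diff=0 [OK], height=2
All nodes satisfy the balance condition.
Result: Balanced


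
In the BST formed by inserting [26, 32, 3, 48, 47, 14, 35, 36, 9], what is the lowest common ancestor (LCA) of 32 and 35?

Tree insertion order: [26, 32, 3, 48, 47, 14, 35, 36, 9]
Tree (level-order array): [26, 3, 32, None, 14, None, 48, 9, None, 47, None, None, None, 35, None, None, 36]
In a BST, the LCA of p=32, q=35 is the first node v on the
root-to-leaf path with p <= v <= q (go left if both < v, right if both > v).
Walk from root:
  at 26: both 32 and 35 > 26, go right
  at 32: 32 <= 32 <= 35, this is the LCA
LCA = 32


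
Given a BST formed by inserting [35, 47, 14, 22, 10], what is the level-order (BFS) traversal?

Tree insertion order: [35, 47, 14, 22, 10]
Tree (level-order array): [35, 14, 47, 10, 22]
BFS from the root, enqueuing left then right child of each popped node:
  queue [35] -> pop 35, enqueue [14, 47], visited so far: [35]
  queue [14, 47] -> pop 14, enqueue [10, 22], visited so far: [35, 14]
  queue [47, 10, 22] -> pop 47, enqueue [none], visited so far: [35, 14, 47]
  queue [10, 22] -> pop 10, enqueue [none], visited so far: [35, 14, 47, 10]
  queue [22] -> pop 22, enqueue [none], visited so far: [35, 14, 47, 10, 22]
Result: [35, 14, 47, 10, 22]


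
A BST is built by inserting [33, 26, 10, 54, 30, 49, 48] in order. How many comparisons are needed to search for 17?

Search path for 17: 33 -> 26 -> 10
Found: False
Comparisons: 3


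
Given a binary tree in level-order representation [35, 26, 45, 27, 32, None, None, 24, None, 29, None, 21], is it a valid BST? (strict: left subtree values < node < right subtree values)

Level-order array: [35, 26, 45, 27, 32, None, None, 24, None, 29, None, 21]
Validate using subtree bounds (lo, hi): at each node, require lo < value < hi,
then recurse left with hi=value and right with lo=value.
Preorder trace (stopping at first violation):
  at node 35 with bounds (-inf, +inf): OK
  at node 26 with bounds (-inf, 35): OK
  at node 27 with bounds (-inf, 26): VIOLATION
Node 27 violates its bound: not (-inf < 27 < 26).
Result: Not a valid BST


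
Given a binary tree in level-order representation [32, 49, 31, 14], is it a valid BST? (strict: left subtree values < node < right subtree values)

Level-order array: [32, 49, 31, 14]
Validate using subtree bounds (lo, hi): at each node, require lo < value < hi,
then recurse left with hi=value and right with lo=value.
Preorder trace (stopping at first violation):
  at node 32 with bounds (-inf, +inf): OK
  at node 49 with bounds (-inf, 32): VIOLATION
Node 49 violates its bound: not (-inf < 49 < 32).
Result: Not a valid BST


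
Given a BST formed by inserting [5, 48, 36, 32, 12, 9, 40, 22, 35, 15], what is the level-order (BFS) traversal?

Tree insertion order: [5, 48, 36, 32, 12, 9, 40, 22, 35, 15]
Tree (level-order array): [5, None, 48, 36, None, 32, 40, 12, 35, None, None, 9, 22, None, None, None, None, 15]
BFS from the root, enqueuing left then right child of each popped node:
  queue [5] -> pop 5, enqueue [48], visited so far: [5]
  queue [48] -> pop 48, enqueue [36], visited so far: [5, 48]
  queue [36] -> pop 36, enqueue [32, 40], visited so far: [5, 48, 36]
  queue [32, 40] -> pop 32, enqueue [12, 35], visited so far: [5, 48, 36, 32]
  queue [40, 12, 35] -> pop 40, enqueue [none], visited so far: [5, 48, 36, 32, 40]
  queue [12, 35] -> pop 12, enqueue [9, 22], visited so far: [5, 48, 36, 32, 40, 12]
  queue [35, 9, 22] -> pop 35, enqueue [none], visited so far: [5, 48, 36, 32, 40, 12, 35]
  queue [9, 22] -> pop 9, enqueue [none], visited so far: [5, 48, 36, 32, 40, 12, 35, 9]
  queue [22] -> pop 22, enqueue [15], visited so far: [5, 48, 36, 32, 40, 12, 35, 9, 22]
  queue [15] -> pop 15, enqueue [none], visited so far: [5, 48, 36, 32, 40, 12, 35, 9, 22, 15]
Result: [5, 48, 36, 32, 40, 12, 35, 9, 22, 15]


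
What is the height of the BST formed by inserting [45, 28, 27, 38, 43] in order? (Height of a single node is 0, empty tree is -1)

Insertion order: [45, 28, 27, 38, 43]
Tree (level-order array): [45, 28, None, 27, 38, None, None, None, 43]
Compute height bottom-up (empty subtree = -1):
  height(27) = 1 + max(-1, -1) = 0
  height(43) = 1 + max(-1, -1) = 0
  height(38) = 1 + max(-1, 0) = 1
  height(28) = 1 + max(0, 1) = 2
  height(45) = 1 + max(2, -1) = 3
Height = 3


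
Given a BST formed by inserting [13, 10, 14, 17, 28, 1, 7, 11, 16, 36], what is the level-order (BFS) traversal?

Tree insertion order: [13, 10, 14, 17, 28, 1, 7, 11, 16, 36]
Tree (level-order array): [13, 10, 14, 1, 11, None, 17, None, 7, None, None, 16, 28, None, None, None, None, None, 36]
BFS from the root, enqueuing left then right child of each popped node:
  queue [13] -> pop 13, enqueue [10, 14], visited so far: [13]
  queue [10, 14] -> pop 10, enqueue [1, 11], visited so far: [13, 10]
  queue [14, 1, 11] -> pop 14, enqueue [17], visited so far: [13, 10, 14]
  queue [1, 11, 17] -> pop 1, enqueue [7], visited so far: [13, 10, 14, 1]
  queue [11, 17, 7] -> pop 11, enqueue [none], visited so far: [13, 10, 14, 1, 11]
  queue [17, 7] -> pop 17, enqueue [16, 28], visited so far: [13, 10, 14, 1, 11, 17]
  queue [7, 16, 28] -> pop 7, enqueue [none], visited so far: [13, 10, 14, 1, 11, 17, 7]
  queue [16, 28] -> pop 16, enqueue [none], visited so far: [13, 10, 14, 1, 11, 17, 7, 16]
  queue [28] -> pop 28, enqueue [36], visited so far: [13, 10, 14, 1, 11, 17, 7, 16, 28]
  queue [36] -> pop 36, enqueue [none], visited so far: [13, 10, 14, 1, 11, 17, 7, 16, 28, 36]
Result: [13, 10, 14, 1, 11, 17, 7, 16, 28, 36]


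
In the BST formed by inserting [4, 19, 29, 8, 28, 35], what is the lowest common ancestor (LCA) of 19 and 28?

Tree insertion order: [4, 19, 29, 8, 28, 35]
Tree (level-order array): [4, None, 19, 8, 29, None, None, 28, 35]
In a BST, the LCA of p=19, q=28 is the first node v on the
root-to-leaf path with p <= v <= q (go left if both < v, right if both > v).
Walk from root:
  at 4: both 19 and 28 > 4, go right
  at 19: 19 <= 19 <= 28, this is the LCA
LCA = 19


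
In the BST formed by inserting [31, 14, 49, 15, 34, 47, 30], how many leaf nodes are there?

Tree built from: [31, 14, 49, 15, 34, 47, 30]
Tree (level-order array): [31, 14, 49, None, 15, 34, None, None, 30, None, 47]
Rule: A leaf has 0 children.
Per-node child counts:
  node 31: 2 child(ren)
  node 14: 1 child(ren)
  node 15: 1 child(ren)
  node 30: 0 child(ren)
  node 49: 1 child(ren)
  node 34: 1 child(ren)
  node 47: 0 child(ren)
Matching nodes: [30, 47]
Count of leaf nodes: 2


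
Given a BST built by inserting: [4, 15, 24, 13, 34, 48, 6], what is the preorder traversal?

Tree insertion order: [4, 15, 24, 13, 34, 48, 6]
Tree (level-order array): [4, None, 15, 13, 24, 6, None, None, 34, None, None, None, 48]
Preorder traversal: [4, 15, 13, 6, 24, 34, 48]


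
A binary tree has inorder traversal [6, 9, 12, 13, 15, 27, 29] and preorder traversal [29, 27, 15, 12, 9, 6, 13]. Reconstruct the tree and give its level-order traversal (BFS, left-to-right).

Inorder:  [6, 9, 12, 13, 15, 27, 29]
Preorder: [29, 27, 15, 12, 9, 6, 13]
Algorithm: preorder visits root first, so consume preorder in order;
for each root, split the current inorder slice at that value into
left-subtree inorder and right-subtree inorder, then recurse.
Recursive splits:
  root=29; inorder splits into left=[6, 9, 12, 13, 15, 27], right=[]
  root=27; inorder splits into left=[6, 9, 12, 13, 15], right=[]
  root=15; inorder splits into left=[6, 9, 12, 13], right=[]
  root=12; inorder splits into left=[6, 9], right=[13]
  root=9; inorder splits into left=[6], right=[]
  root=6; inorder splits into left=[], right=[]
  root=13; inorder splits into left=[], right=[]
Reconstructed level-order: [29, 27, 15, 12, 9, 13, 6]


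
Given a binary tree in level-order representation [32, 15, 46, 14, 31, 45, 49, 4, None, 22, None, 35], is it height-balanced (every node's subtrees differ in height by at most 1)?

Tree (level-order array): [32, 15, 46, 14, 31, 45, 49, 4, None, 22, None, 35]
Definition: a tree is height-balanced if, at every node, |h(left) - h(right)| <= 1 (empty subtree has height -1).
Bottom-up per-node check:
  node 4: h_left=-1, h_right=-1, diff=0 [OK], height=0
  node 14: h_left=0, h_right=-1, diff=1 [OK], height=1
  node 22: h_left=-1, h_right=-1, diff=0 [OK], height=0
  node 31: h_left=0, h_right=-1, diff=1 [OK], height=1
  node 15: h_left=1, h_right=1, diff=0 [OK], height=2
  node 35: h_left=-1, h_right=-1, diff=0 [OK], height=0
  node 45: h_left=0, h_right=-1, diff=1 [OK], height=1
  node 49: h_left=-1, h_right=-1, diff=0 [OK], height=0
  node 46: h_left=1, h_right=0, diff=1 [OK], height=2
  node 32: h_left=2, h_right=2, diff=0 [OK], height=3
All nodes satisfy the balance condition.
Result: Balanced


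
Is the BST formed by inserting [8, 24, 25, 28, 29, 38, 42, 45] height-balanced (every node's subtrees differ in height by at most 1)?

Tree (level-order array): [8, None, 24, None, 25, None, 28, None, 29, None, 38, None, 42, None, 45]
Definition: a tree is height-balanced if, at every node, |h(left) - h(right)| <= 1 (empty subtree has height -1).
Bottom-up per-node check:
  node 45: h_left=-1, h_right=-1, diff=0 [OK], height=0
  node 42: h_left=-1, h_right=0, diff=1 [OK], height=1
  node 38: h_left=-1, h_right=1, diff=2 [FAIL (|-1-1|=2 > 1)], height=2
  node 29: h_left=-1, h_right=2, diff=3 [FAIL (|-1-2|=3 > 1)], height=3
  node 28: h_left=-1, h_right=3, diff=4 [FAIL (|-1-3|=4 > 1)], height=4
  node 25: h_left=-1, h_right=4, diff=5 [FAIL (|-1-4|=5 > 1)], height=5
  node 24: h_left=-1, h_right=5, diff=6 [FAIL (|-1-5|=6 > 1)], height=6
  node 8: h_left=-1, h_right=6, diff=7 [FAIL (|-1-6|=7 > 1)], height=7
Node 38 violates the condition: |-1 - 1| = 2 > 1.
Result: Not balanced


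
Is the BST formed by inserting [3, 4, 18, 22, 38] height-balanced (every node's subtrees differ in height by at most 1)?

Tree (level-order array): [3, None, 4, None, 18, None, 22, None, 38]
Definition: a tree is height-balanced if, at every node, |h(left) - h(right)| <= 1 (empty subtree has height -1).
Bottom-up per-node check:
  node 38: h_left=-1, h_right=-1, diff=0 [OK], height=0
  node 22: h_left=-1, h_right=0, diff=1 [OK], height=1
  node 18: h_left=-1, h_right=1, diff=2 [FAIL (|-1-1|=2 > 1)], height=2
  node 4: h_left=-1, h_right=2, diff=3 [FAIL (|-1-2|=3 > 1)], height=3
  node 3: h_left=-1, h_right=3, diff=4 [FAIL (|-1-3|=4 > 1)], height=4
Node 18 violates the condition: |-1 - 1| = 2 > 1.
Result: Not balanced


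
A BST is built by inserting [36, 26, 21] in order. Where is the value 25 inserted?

Starting tree (level order): [36, 26, None, 21]
Insertion path: 36 -> 26 -> 21
Result: insert 25 as right child of 21
Final tree (level order): [36, 26, None, 21, None, None, 25]


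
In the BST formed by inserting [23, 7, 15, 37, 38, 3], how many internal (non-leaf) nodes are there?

Tree built from: [23, 7, 15, 37, 38, 3]
Tree (level-order array): [23, 7, 37, 3, 15, None, 38]
Rule: An internal node has at least one child.
Per-node child counts:
  node 23: 2 child(ren)
  node 7: 2 child(ren)
  node 3: 0 child(ren)
  node 15: 0 child(ren)
  node 37: 1 child(ren)
  node 38: 0 child(ren)
Matching nodes: [23, 7, 37]
Count of internal (non-leaf) nodes: 3


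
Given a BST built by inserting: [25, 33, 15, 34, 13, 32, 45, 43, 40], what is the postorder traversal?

Tree insertion order: [25, 33, 15, 34, 13, 32, 45, 43, 40]
Tree (level-order array): [25, 15, 33, 13, None, 32, 34, None, None, None, None, None, 45, 43, None, 40]
Postorder traversal: [13, 15, 32, 40, 43, 45, 34, 33, 25]


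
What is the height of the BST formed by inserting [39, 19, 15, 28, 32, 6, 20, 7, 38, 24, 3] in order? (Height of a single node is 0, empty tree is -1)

Insertion order: [39, 19, 15, 28, 32, 6, 20, 7, 38, 24, 3]
Tree (level-order array): [39, 19, None, 15, 28, 6, None, 20, 32, 3, 7, None, 24, None, 38]
Compute height bottom-up (empty subtree = -1):
  height(3) = 1 + max(-1, -1) = 0
  height(7) = 1 + max(-1, -1) = 0
  height(6) = 1 + max(0, 0) = 1
  height(15) = 1 + max(1, -1) = 2
  height(24) = 1 + max(-1, -1) = 0
  height(20) = 1 + max(-1, 0) = 1
  height(38) = 1 + max(-1, -1) = 0
  height(32) = 1 + max(-1, 0) = 1
  height(28) = 1 + max(1, 1) = 2
  height(19) = 1 + max(2, 2) = 3
  height(39) = 1 + max(3, -1) = 4
Height = 4


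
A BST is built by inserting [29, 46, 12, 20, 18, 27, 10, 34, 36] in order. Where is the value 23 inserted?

Starting tree (level order): [29, 12, 46, 10, 20, 34, None, None, None, 18, 27, None, 36]
Insertion path: 29 -> 12 -> 20 -> 27
Result: insert 23 as left child of 27
Final tree (level order): [29, 12, 46, 10, 20, 34, None, None, None, 18, 27, None, 36, None, None, 23]


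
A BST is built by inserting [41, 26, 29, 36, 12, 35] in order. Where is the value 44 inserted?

Starting tree (level order): [41, 26, None, 12, 29, None, None, None, 36, 35]
Insertion path: 41
Result: insert 44 as right child of 41
Final tree (level order): [41, 26, 44, 12, 29, None, None, None, None, None, 36, 35]


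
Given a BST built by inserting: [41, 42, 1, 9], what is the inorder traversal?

Tree insertion order: [41, 42, 1, 9]
Tree (level-order array): [41, 1, 42, None, 9]
Inorder traversal: [1, 9, 41, 42]


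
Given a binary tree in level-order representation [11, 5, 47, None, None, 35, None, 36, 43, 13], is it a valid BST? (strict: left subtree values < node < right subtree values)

Level-order array: [11, 5, 47, None, None, 35, None, 36, 43, 13]
Validate using subtree bounds (lo, hi): at each node, require lo < value < hi,
then recurse left with hi=value and right with lo=value.
Preorder trace (stopping at first violation):
  at node 11 with bounds (-inf, +inf): OK
  at node 5 with bounds (-inf, 11): OK
  at node 47 with bounds (11, +inf): OK
  at node 35 with bounds (11, 47): OK
  at node 36 with bounds (11, 35): VIOLATION
Node 36 violates its bound: not (11 < 36 < 35).
Result: Not a valid BST


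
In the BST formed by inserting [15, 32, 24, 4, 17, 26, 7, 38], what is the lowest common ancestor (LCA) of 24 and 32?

Tree insertion order: [15, 32, 24, 4, 17, 26, 7, 38]
Tree (level-order array): [15, 4, 32, None, 7, 24, 38, None, None, 17, 26]
In a BST, the LCA of p=24, q=32 is the first node v on the
root-to-leaf path with p <= v <= q (go left if both < v, right if both > v).
Walk from root:
  at 15: both 24 and 32 > 15, go right
  at 32: 24 <= 32 <= 32, this is the LCA
LCA = 32


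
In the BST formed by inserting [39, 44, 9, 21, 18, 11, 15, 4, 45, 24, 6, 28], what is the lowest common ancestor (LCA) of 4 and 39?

Tree insertion order: [39, 44, 9, 21, 18, 11, 15, 4, 45, 24, 6, 28]
Tree (level-order array): [39, 9, 44, 4, 21, None, 45, None, 6, 18, 24, None, None, None, None, 11, None, None, 28, None, 15]
In a BST, the LCA of p=4, q=39 is the first node v on the
root-to-leaf path with p <= v <= q (go left if both < v, right if both > v).
Walk from root:
  at 39: 4 <= 39 <= 39, this is the LCA
LCA = 39


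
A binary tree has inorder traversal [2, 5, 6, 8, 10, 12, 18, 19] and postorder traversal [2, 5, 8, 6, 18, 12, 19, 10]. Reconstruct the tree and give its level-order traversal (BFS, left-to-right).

Inorder:   [2, 5, 6, 8, 10, 12, 18, 19]
Postorder: [2, 5, 8, 6, 18, 12, 19, 10]
Algorithm: postorder visits root last, so walk postorder right-to-left;
each value is the root of the current inorder slice — split it at that
value, recurse on the right subtree first, then the left.
Recursive splits:
  root=10; inorder splits into left=[2, 5, 6, 8], right=[12, 18, 19]
  root=19; inorder splits into left=[12, 18], right=[]
  root=12; inorder splits into left=[], right=[18]
  root=18; inorder splits into left=[], right=[]
  root=6; inorder splits into left=[2, 5], right=[8]
  root=8; inorder splits into left=[], right=[]
  root=5; inorder splits into left=[2], right=[]
  root=2; inorder splits into left=[], right=[]
Reconstructed level-order: [10, 6, 19, 5, 8, 12, 2, 18]


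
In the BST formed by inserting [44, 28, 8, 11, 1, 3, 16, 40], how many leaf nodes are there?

Tree built from: [44, 28, 8, 11, 1, 3, 16, 40]
Tree (level-order array): [44, 28, None, 8, 40, 1, 11, None, None, None, 3, None, 16]
Rule: A leaf has 0 children.
Per-node child counts:
  node 44: 1 child(ren)
  node 28: 2 child(ren)
  node 8: 2 child(ren)
  node 1: 1 child(ren)
  node 3: 0 child(ren)
  node 11: 1 child(ren)
  node 16: 0 child(ren)
  node 40: 0 child(ren)
Matching nodes: [3, 16, 40]
Count of leaf nodes: 3


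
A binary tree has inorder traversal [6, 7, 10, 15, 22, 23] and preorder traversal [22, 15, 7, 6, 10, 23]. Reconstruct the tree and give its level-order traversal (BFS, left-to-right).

Inorder:  [6, 7, 10, 15, 22, 23]
Preorder: [22, 15, 7, 6, 10, 23]
Algorithm: preorder visits root first, so consume preorder in order;
for each root, split the current inorder slice at that value into
left-subtree inorder and right-subtree inorder, then recurse.
Recursive splits:
  root=22; inorder splits into left=[6, 7, 10, 15], right=[23]
  root=15; inorder splits into left=[6, 7, 10], right=[]
  root=7; inorder splits into left=[6], right=[10]
  root=6; inorder splits into left=[], right=[]
  root=10; inorder splits into left=[], right=[]
  root=23; inorder splits into left=[], right=[]
Reconstructed level-order: [22, 15, 23, 7, 6, 10]


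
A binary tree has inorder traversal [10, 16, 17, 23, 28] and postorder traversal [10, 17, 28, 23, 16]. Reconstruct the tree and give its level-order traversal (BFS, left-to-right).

Inorder:   [10, 16, 17, 23, 28]
Postorder: [10, 17, 28, 23, 16]
Algorithm: postorder visits root last, so walk postorder right-to-left;
each value is the root of the current inorder slice — split it at that
value, recurse on the right subtree first, then the left.
Recursive splits:
  root=16; inorder splits into left=[10], right=[17, 23, 28]
  root=23; inorder splits into left=[17], right=[28]
  root=28; inorder splits into left=[], right=[]
  root=17; inorder splits into left=[], right=[]
  root=10; inorder splits into left=[], right=[]
Reconstructed level-order: [16, 10, 23, 17, 28]


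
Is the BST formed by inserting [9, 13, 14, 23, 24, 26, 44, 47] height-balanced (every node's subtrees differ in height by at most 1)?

Tree (level-order array): [9, None, 13, None, 14, None, 23, None, 24, None, 26, None, 44, None, 47]
Definition: a tree is height-balanced if, at every node, |h(left) - h(right)| <= 1 (empty subtree has height -1).
Bottom-up per-node check:
  node 47: h_left=-1, h_right=-1, diff=0 [OK], height=0
  node 44: h_left=-1, h_right=0, diff=1 [OK], height=1
  node 26: h_left=-1, h_right=1, diff=2 [FAIL (|-1-1|=2 > 1)], height=2
  node 24: h_left=-1, h_right=2, diff=3 [FAIL (|-1-2|=3 > 1)], height=3
  node 23: h_left=-1, h_right=3, diff=4 [FAIL (|-1-3|=4 > 1)], height=4
  node 14: h_left=-1, h_right=4, diff=5 [FAIL (|-1-4|=5 > 1)], height=5
  node 13: h_left=-1, h_right=5, diff=6 [FAIL (|-1-5|=6 > 1)], height=6
  node 9: h_left=-1, h_right=6, diff=7 [FAIL (|-1-6|=7 > 1)], height=7
Node 26 violates the condition: |-1 - 1| = 2 > 1.
Result: Not balanced


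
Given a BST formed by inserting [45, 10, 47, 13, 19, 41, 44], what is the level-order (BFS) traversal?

Tree insertion order: [45, 10, 47, 13, 19, 41, 44]
Tree (level-order array): [45, 10, 47, None, 13, None, None, None, 19, None, 41, None, 44]
BFS from the root, enqueuing left then right child of each popped node:
  queue [45] -> pop 45, enqueue [10, 47], visited so far: [45]
  queue [10, 47] -> pop 10, enqueue [13], visited so far: [45, 10]
  queue [47, 13] -> pop 47, enqueue [none], visited so far: [45, 10, 47]
  queue [13] -> pop 13, enqueue [19], visited so far: [45, 10, 47, 13]
  queue [19] -> pop 19, enqueue [41], visited so far: [45, 10, 47, 13, 19]
  queue [41] -> pop 41, enqueue [44], visited so far: [45, 10, 47, 13, 19, 41]
  queue [44] -> pop 44, enqueue [none], visited so far: [45, 10, 47, 13, 19, 41, 44]
Result: [45, 10, 47, 13, 19, 41, 44]


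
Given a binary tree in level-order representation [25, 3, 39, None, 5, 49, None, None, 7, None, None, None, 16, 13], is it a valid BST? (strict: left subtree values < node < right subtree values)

Level-order array: [25, 3, 39, None, 5, 49, None, None, 7, None, None, None, 16, 13]
Validate using subtree bounds (lo, hi): at each node, require lo < value < hi,
then recurse left with hi=value and right with lo=value.
Preorder trace (stopping at first violation):
  at node 25 with bounds (-inf, +inf): OK
  at node 3 with bounds (-inf, 25): OK
  at node 5 with bounds (3, 25): OK
  at node 7 with bounds (5, 25): OK
  at node 16 with bounds (7, 25): OK
  at node 13 with bounds (7, 16): OK
  at node 39 with bounds (25, +inf): OK
  at node 49 with bounds (25, 39): VIOLATION
Node 49 violates its bound: not (25 < 49 < 39).
Result: Not a valid BST


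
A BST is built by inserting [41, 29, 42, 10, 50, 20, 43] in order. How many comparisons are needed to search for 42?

Search path for 42: 41 -> 42
Found: True
Comparisons: 2


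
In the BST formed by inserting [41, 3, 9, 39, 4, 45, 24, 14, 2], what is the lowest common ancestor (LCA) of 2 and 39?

Tree insertion order: [41, 3, 9, 39, 4, 45, 24, 14, 2]
Tree (level-order array): [41, 3, 45, 2, 9, None, None, None, None, 4, 39, None, None, 24, None, 14]
In a BST, the LCA of p=2, q=39 is the first node v on the
root-to-leaf path with p <= v <= q (go left if both < v, right if both > v).
Walk from root:
  at 41: both 2 and 39 < 41, go left
  at 3: 2 <= 3 <= 39, this is the LCA
LCA = 3


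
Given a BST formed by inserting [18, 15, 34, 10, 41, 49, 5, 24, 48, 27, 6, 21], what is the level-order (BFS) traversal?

Tree insertion order: [18, 15, 34, 10, 41, 49, 5, 24, 48, 27, 6, 21]
Tree (level-order array): [18, 15, 34, 10, None, 24, 41, 5, None, 21, 27, None, 49, None, 6, None, None, None, None, 48]
BFS from the root, enqueuing left then right child of each popped node:
  queue [18] -> pop 18, enqueue [15, 34], visited so far: [18]
  queue [15, 34] -> pop 15, enqueue [10], visited so far: [18, 15]
  queue [34, 10] -> pop 34, enqueue [24, 41], visited so far: [18, 15, 34]
  queue [10, 24, 41] -> pop 10, enqueue [5], visited so far: [18, 15, 34, 10]
  queue [24, 41, 5] -> pop 24, enqueue [21, 27], visited so far: [18, 15, 34, 10, 24]
  queue [41, 5, 21, 27] -> pop 41, enqueue [49], visited so far: [18, 15, 34, 10, 24, 41]
  queue [5, 21, 27, 49] -> pop 5, enqueue [6], visited so far: [18, 15, 34, 10, 24, 41, 5]
  queue [21, 27, 49, 6] -> pop 21, enqueue [none], visited so far: [18, 15, 34, 10, 24, 41, 5, 21]
  queue [27, 49, 6] -> pop 27, enqueue [none], visited so far: [18, 15, 34, 10, 24, 41, 5, 21, 27]
  queue [49, 6] -> pop 49, enqueue [48], visited so far: [18, 15, 34, 10, 24, 41, 5, 21, 27, 49]
  queue [6, 48] -> pop 6, enqueue [none], visited so far: [18, 15, 34, 10, 24, 41, 5, 21, 27, 49, 6]
  queue [48] -> pop 48, enqueue [none], visited so far: [18, 15, 34, 10, 24, 41, 5, 21, 27, 49, 6, 48]
Result: [18, 15, 34, 10, 24, 41, 5, 21, 27, 49, 6, 48]


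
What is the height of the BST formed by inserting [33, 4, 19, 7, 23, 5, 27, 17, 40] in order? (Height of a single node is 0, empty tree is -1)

Insertion order: [33, 4, 19, 7, 23, 5, 27, 17, 40]
Tree (level-order array): [33, 4, 40, None, 19, None, None, 7, 23, 5, 17, None, 27]
Compute height bottom-up (empty subtree = -1):
  height(5) = 1 + max(-1, -1) = 0
  height(17) = 1 + max(-1, -1) = 0
  height(7) = 1 + max(0, 0) = 1
  height(27) = 1 + max(-1, -1) = 0
  height(23) = 1 + max(-1, 0) = 1
  height(19) = 1 + max(1, 1) = 2
  height(4) = 1 + max(-1, 2) = 3
  height(40) = 1 + max(-1, -1) = 0
  height(33) = 1 + max(3, 0) = 4
Height = 4


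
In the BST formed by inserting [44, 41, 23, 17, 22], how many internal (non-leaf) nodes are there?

Tree built from: [44, 41, 23, 17, 22]
Tree (level-order array): [44, 41, None, 23, None, 17, None, None, 22]
Rule: An internal node has at least one child.
Per-node child counts:
  node 44: 1 child(ren)
  node 41: 1 child(ren)
  node 23: 1 child(ren)
  node 17: 1 child(ren)
  node 22: 0 child(ren)
Matching nodes: [44, 41, 23, 17]
Count of internal (non-leaf) nodes: 4


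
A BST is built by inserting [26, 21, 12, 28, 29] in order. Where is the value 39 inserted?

Starting tree (level order): [26, 21, 28, 12, None, None, 29]
Insertion path: 26 -> 28 -> 29
Result: insert 39 as right child of 29
Final tree (level order): [26, 21, 28, 12, None, None, 29, None, None, None, 39]


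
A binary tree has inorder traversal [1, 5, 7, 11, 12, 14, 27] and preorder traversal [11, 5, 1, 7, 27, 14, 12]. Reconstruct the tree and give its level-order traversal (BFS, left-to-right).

Inorder:  [1, 5, 7, 11, 12, 14, 27]
Preorder: [11, 5, 1, 7, 27, 14, 12]
Algorithm: preorder visits root first, so consume preorder in order;
for each root, split the current inorder slice at that value into
left-subtree inorder and right-subtree inorder, then recurse.
Recursive splits:
  root=11; inorder splits into left=[1, 5, 7], right=[12, 14, 27]
  root=5; inorder splits into left=[1], right=[7]
  root=1; inorder splits into left=[], right=[]
  root=7; inorder splits into left=[], right=[]
  root=27; inorder splits into left=[12, 14], right=[]
  root=14; inorder splits into left=[12], right=[]
  root=12; inorder splits into left=[], right=[]
Reconstructed level-order: [11, 5, 27, 1, 7, 14, 12]


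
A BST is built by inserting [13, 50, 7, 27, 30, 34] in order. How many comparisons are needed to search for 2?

Search path for 2: 13 -> 7
Found: False
Comparisons: 2


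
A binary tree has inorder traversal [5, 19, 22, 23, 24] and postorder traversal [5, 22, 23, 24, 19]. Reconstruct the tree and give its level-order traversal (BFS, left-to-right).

Inorder:   [5, 19, 22, 23, 24]
Postorder: [5, 22, 23, 24, 19]
Algorithm: postorder visits root last, so walk postorder right-to-left;
each value is the root of the current inorder slice — split it at that
value, recurse on the right subtree first, then the left.
Recursive splits:
  root=19; inorder splits into left=[5], right=[22, 23, 24]
  root=24; inorder splits into left=[22, 23], right=[]
  root=23; inorder splits into left=[22], right=[]
  root=22; inorder splits into left=[], right=[]
  root=5; inorder splits into left=[], right=[]
Reconstructed level-order: [19, 5, 24, 23, 22]


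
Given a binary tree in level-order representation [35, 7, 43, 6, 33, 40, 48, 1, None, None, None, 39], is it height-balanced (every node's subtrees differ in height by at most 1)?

Tree (level-order array): [35, 7, 43, 6, 33, 40, 48, 1, None, None, None, 39]
Definition: a tree is height-balanced if, at every node, |h(left) - h(right)| <= 1 (empty subtree has height -1).
Bottom-up per-node check:
  node 1: h_left=-1, h_right=-1, diff=0 [OK], height=0
  node 6: h_left=0, h_right=-1, diff=1 [OK], height=1
  node 33: h_left=-1, h_right=-1, diff=0 [OK], height=0
  node 7: h_left=1, h_right=0, diff=1 [OK], height=2
  node 39: h_left=-1, h_right=-1, diff=0 [OK], height=0
  node 40: h_left=0, h_right=-1, diff=1 [OK], height=1
  node 48: h_left=-1, h_right=-1, diff=0 [OK], height=0
  node 43: h_left=1, h_right=0, diff=1 [OK], height=2
  node 35: h_left=2, h_right=2, diff=0 [OK], height=3
All nodes satisfy the balance condition.
Result: Balanced


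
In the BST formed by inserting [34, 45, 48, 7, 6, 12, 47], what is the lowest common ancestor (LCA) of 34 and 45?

Tree insertion order: [34, 45, 48, 7, 6, 12, 47]
Tree (level-order array): [34, 7, 45, 6, 12, None, 48, None, None, None, None, 47]
In a BST, the LCA of p=34, q=45 is the first node v on the
root-to-leaf path with p <= v <= q (go left if both < v, right if both > v).
Walk from root:
  at 34: 34 <= 34 <= 45, this is the LCA
LCA = 34


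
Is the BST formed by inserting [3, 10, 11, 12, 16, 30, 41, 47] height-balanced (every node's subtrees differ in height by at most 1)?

Tree (level-order array): [3, None, 10, None, 11, None, 12, None, 16, None, 30, None, 41, None, 47]
Definition: a tree is height-balanced if, at every node, |h(left) - h(right)| <= 1 (empty subtree has height -1).
Bottom-up per-node check:
  node 47: h_left=-1, h_right=-1, diff=0 [OK], height=0
  node 41: h_left=-1, h_right=0, diff=1 [OK], height=1
  node 30: h_left=-1, h_right=1, diff=2 [FAIL (|-1-1|=2 > 1)], height=2
  node 16: h_left=-1, h_right=2, diff=3 [FAIL (|-1-2|=3 > 1)], height=3
  node 12: h_left=-1, h_right=3, diff=4 [FAIL (|-1-3|=4 > 1)], height=4
  node 11: h_left=-1, h_right=4, diff=5 [FAIL (|-1-4|=5 > 1)], height=5
  node 10: h_left=-1, h_right=5, diff=6 [FAIL (|-1-5|=6 > 1)], height=6
  node 3: h_left=-1, h_right=6, diff=7 [FAIL (|-1-6|=7 > 1)], height=7
Node 30 violates the condition: |-1 - 1| = 2 > 1.
Result: Not balanced


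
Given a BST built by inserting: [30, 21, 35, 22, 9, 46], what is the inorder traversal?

Tree insertion order: [30, 21, 35, 22, 9, 46]
Tree (level-order array): [30, 21, 35, 9, 22, None, 46]
Inorder traversal: [9, 21, 22, 30, 35, 46]


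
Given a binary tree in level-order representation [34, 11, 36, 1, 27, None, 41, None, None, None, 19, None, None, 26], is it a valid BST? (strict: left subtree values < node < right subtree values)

Level-order array: [34, 11, 36, 1, 27, None, 41, None, None, None, 19, None, None, 26]
Validate using subtree bounds (lo, hi): at each node, require lo < value < hi,
then recurse left with hi=value and right with lo=value.
Preorder trace (stopping at first violation):
  at node 34 with bounds (-inf, +inf): OK
  at node 11 with bounds (-inf, 34): OK
  at node 1 with bounds (-inf, 11): OK
  at node 27 with bounds (11, 34): OK
  at node 19 with bounds (27, 34): VIOLATION
Node 19 violates its bound: not (27 < 19 < 34).
Result: Not a valid BST


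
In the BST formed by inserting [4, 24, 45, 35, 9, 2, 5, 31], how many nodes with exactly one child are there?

Tree built from: [4, 24, 45, 35, 9, 2, 5, 31]
Tree (level-order array): [4, 2, 24, None, None, 9, 45, 5, None, 35, None, None, None, 31]
Rule: These are nodes with exactly 1 non-null child.
Per-node child counts:
  node 4: 2 child(ren)
  node 2: 0 child(ren)
  node 24: 2 child(ren)
  node 9: 1 child(ren)
  node 5: 0 child(ren)
  node 45: 1 child(ren)
  node 35: 1 child(ren)
  node 31: 0 child(ren)
Matching nodes: [9, 45, 35]
Count of nodes with exactly one child: 3


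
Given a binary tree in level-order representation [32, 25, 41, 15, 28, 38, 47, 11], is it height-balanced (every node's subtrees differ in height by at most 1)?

Tree (level-order array): [32, 25, 41, 15, 28, 38, 47, 11]
Definition: a tree is height-balanced if, at every node, |h(left) - h(right)| <= 1 (empty subtree has height -1).
Bottom-up per-node check:
  node 11: h_left=-1, h_right=-1, diff=0 [OK], height=0
  node 15: h_left=0, h_right=-1, diff=1 [OK], height=1
  node 28: h_left=-1, h_right=-1, diff=0 [OK], height=0
  node 25: h_left=1, h_right=0, diff=1 [OK], height=2
  node 38: h_left=-1, h_right=-1, diff=0 [OK], height=0
  node 47: h_left=-1, h_right=-1, diff=0 [OK], height=0
  node 41: h_left=0, h_right=0, diff=0 [OK], height=1
  node 32: h_left=2, h_right=1, diff=1 [OK], height=3
All nodes satisfy the balance condition.
Result: Balanced


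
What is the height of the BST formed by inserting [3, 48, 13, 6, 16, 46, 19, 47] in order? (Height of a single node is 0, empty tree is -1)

Insertion order: [3, 48, 13, 6, 16, 46, 19, 47]
Tree (level-order array): [3, None, 48, 13, None, 6, 16, None, None, None, 46, 19, 47]
Compute height bottom-up (empty subtree = -1):
  height(6) = 1 + max(-1, -1) = 0
  height(19) = 1 + max(-1, -1) = 0
  height(47) = 1 + max(-1, -1) = 0
  height(46) = 1 + max(0, 0) = 1
  height(16) = 1 + max(-1, 1) = 2
  height(13) = 1 + max(0, 2) = 3
  height(48) = 1 + max(3, -1) = 4
  height(3) = 1 + max(-1, 4) = 5
Height = 5
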